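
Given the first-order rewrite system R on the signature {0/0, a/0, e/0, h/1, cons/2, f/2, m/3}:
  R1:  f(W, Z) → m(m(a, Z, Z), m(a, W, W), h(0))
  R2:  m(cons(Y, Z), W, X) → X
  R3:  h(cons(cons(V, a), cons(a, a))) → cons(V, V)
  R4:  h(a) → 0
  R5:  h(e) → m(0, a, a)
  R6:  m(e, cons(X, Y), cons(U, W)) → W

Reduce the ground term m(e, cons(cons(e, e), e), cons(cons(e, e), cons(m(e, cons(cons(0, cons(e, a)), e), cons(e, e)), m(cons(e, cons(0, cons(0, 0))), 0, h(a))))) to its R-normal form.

cons(e, 0)

1. m(e, cons(cons(e, e), e), cons(cons(e, e), cons(m(e, cons(cons(0, cons(e, a)), e), cons(e, e)), m(cons(e, cons(0, cons(0, 0))), 0, h(a)))))  →  cons(m(e, cons(cons(0, cons(e, a)), e), cons(e, e)), m(cons(e, cons(0, cons(0, 0))), 0, h(a)))   [R6 at ε]
2. cons(m(e, cons(cons(0, cons(e, a)), e), cons(e, e)), m(cons(e, cons(0, cons(0, 0))), 0, h(a)))  →  cons(e, m(cons(e, cons(0, cons(0, 0))), 0, h(a)))   [R6 at 1]
3. cons(e, m(cons(e, cons(0, cons(0, 0))), 0, h(a)))  →  cons(e, h(a))   [R2 at 2]
4. cons(e, h(a))  →  cons(e, 0)   [R4 at 2]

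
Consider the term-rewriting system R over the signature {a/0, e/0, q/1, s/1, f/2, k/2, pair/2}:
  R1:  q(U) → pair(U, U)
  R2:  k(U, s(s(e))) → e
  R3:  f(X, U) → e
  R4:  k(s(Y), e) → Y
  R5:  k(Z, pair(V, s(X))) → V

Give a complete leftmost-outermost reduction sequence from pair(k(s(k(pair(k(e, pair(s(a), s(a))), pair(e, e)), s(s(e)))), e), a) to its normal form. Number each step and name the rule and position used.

1. pair(k(s(k(pair(k(e, pair(s(a), s(a))), pair(e, e)), s(s(e)))), e), a)  →  pair(k(pair(k(e, pair(s(a), s(a))), pair(e, e)), s(s(e))), a)   [R4 at 1]
2. pair(k(pair(k(e, pair(s(a), s(a))), pair(e, e)), s(s(e))), a)  →  pair(e, a)   [R2 at 1]

pair(e, a)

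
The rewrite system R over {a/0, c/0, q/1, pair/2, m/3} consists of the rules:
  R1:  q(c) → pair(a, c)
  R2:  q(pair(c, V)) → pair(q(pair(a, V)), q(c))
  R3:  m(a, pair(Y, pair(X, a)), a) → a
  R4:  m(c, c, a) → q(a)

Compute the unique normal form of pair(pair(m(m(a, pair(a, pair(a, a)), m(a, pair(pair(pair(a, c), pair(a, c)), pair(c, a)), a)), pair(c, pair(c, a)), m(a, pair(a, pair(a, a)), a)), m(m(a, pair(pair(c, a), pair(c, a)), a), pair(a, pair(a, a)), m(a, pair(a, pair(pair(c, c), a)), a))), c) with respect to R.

1. pair(pair(m(m(a, pair(a, pair(a, a)), m(a, pair(pair(pair(a, c), pair(a, c)), pair(c, a)), a)), pair(c, pair(c, a)), m(a, pair(a, pair(a, a)), a)), m(m(a, pair(pair(c, a), pair(c, a)), a), pair(a, pair(a, a)), m(a, pair(a, pair(pair(c, c), a)), a))), c)  →  pair(pair(m(m(a, pair(a, pair(a, a)), a), pair(c, pair(c, a)), m(a, pair(a, pair(a, a)), a)), m(m(a, pair(pair(c, a), pair(c, a)), a), pair(a, pair(a, a)), m(a, pair(a, pair(pair(c, c), a)), a))), c)   [R3 at 1.1.1.3]
2. pair(pair(m(m(a, pair(a, pair(a, a)), a), pair(c, pair(c, a)), m(a, pair(a, pair(a, a)), a)), m(m(a, pair(pair(c, a), pair(c, a)), a), pair(a, pair(a, a)), m(a, pair(a, pair(pair(c, c), a)), a))), c)  →  pair(pair(m(a, pair(c, pair(c, a)), m(a, pair(a, pair(a, a)), a)), m(m(a, pair(pair(c, a), pair(c, a)), a), pair(a, pair(a, a)), m(a, pair(a, pair(pair(c, c), a)), a))), c)   [R3 at 1.1.1]
3. pair(pair(m(a, pair(c, pair(c, a)), m(a, pair(a, pair(a, a)), a)), m(m(a, pair(pair(c, a), pair(c, a)), a), pair(a, pair(a, a)), m(a, pair(a, pair(pair(c, c), a)), a))), c)  →  pair(pair(m(a, pair(c, pair(c, a)), a), m(m(a, pair(pair(c, a), pair(c, a)), a), pair(a, pair(a, a)), m(a, pair(a, pair(pair(c, c), a)), a))), c)   [R3 at 1.1.3]
4. pair(pair(m(a, pair(c, pair(c, a)), a), m(m(a, pair(pair(c, a), pair(c, a)), a), pair(a, pair(a, a)), m(a, pair(a, pair(pair(c, c), a)), a))), c)  →  pair(pair(a, m(m(a, pair(pair(c, a), pair(c, a)), a), pair(a, pair(a, a)), m(a, pair(a, pair(pair(c, c), a)), a))), c)   [R3 at 1.1]
5. pair(pair(a, m(m(a, pair(pair(c, a), pair(c, a)), a), pair(a, pair(a, a)), m(a, pair(a, pair(pair(c, c), a)), a))), c)  →  pair(pair(a, m(a, pair(a, pair(a, a)), m(a, pair(a, pair(pair(c, c), a)), a))), c)   [R3 at 1.2.1]
6. pair(pair(a, m(a, pair(a, pair(a, a)), m(a, pair(a, pair(pair(c, c), a)), a))), c)  →  pair(pair(a, m(a, pair(a, pair(a, a)), a)), c)   [R3 at 1.2.3]
7. pair(pair(a, m(a, pair(a, pair(a, a)), a)), c)  →  pair(pair(a, a), c)   [R3 at 1.2]

pair(pair(a, a), c)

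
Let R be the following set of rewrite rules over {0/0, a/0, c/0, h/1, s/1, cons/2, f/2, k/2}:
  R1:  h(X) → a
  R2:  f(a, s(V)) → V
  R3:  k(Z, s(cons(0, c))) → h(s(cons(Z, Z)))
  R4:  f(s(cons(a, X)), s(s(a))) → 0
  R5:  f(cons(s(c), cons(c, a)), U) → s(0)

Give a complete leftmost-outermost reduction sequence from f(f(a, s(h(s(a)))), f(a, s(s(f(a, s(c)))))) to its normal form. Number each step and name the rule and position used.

1. f(f(a, s(h(s(a)))), f(a, s(s(f(a, s(c))))))  →  f(h(s(a)), f(a, s(s(f(a, s(c))))))   [R2 at 1]
2. f(h(s(a)), f(a, s(s(f(a, s(c))))))  →  f(a, f(a, s(s(f(a, s(c))))))   [R1 at 1]
3. f(a, f(a, s(s(f(a, s(c))))))  →  f(a, s(f(a, s(c))))   [R2 at 2]
4. f(a, s(f(a, s(c))))  →  f(a, s(c))   [R2 at ε]
5. f(a, s(c))  →  c   [R2 at ε]

c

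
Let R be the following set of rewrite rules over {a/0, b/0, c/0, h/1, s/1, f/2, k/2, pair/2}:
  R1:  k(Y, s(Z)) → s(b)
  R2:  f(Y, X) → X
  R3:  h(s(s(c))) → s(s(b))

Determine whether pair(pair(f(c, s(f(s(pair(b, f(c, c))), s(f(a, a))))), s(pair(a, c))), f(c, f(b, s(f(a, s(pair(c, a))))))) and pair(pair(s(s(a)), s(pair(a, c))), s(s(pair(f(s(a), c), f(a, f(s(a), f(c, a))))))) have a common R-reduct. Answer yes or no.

Reduce t₁ = pair(pair(f(c, s(f(s(pair(b, f(c, c))), s(f(a, a))))), s(pair(a, c))), f(c, f(b, s(f(a, s(pair(c, a))))))):
1. pair(pair(f(c, s(f(s(pair(b, f(c, c))), s(f(a, a))))), s(pair(a, c))), f(c, f(b, s(f(a, s(pair(c, a)))))))  →  pair(pair(s(f(s(pair(b, f(c, c))), s(f(a, a)))), s(pair(a, c))), f(c, f(b, s(f(a, s(pair(c, a)))))))   [R2 at 1.1]
2. pair(pair(s(f(s(pair(b, f(c, c))), s(f(a, a)))), s(pair(a, c))), f(c, f(b, s(f(a, s(pair(c, a)))))))  →  pair(pair(s(s(f(a, a))), s(pair(a, c))), f(c, f(b, s(f(a, s(pair(c, a)))))))   [R2 at 1.1.1]
3. pair(pair(s(s(f(a, a))), s(pair(a, c))), f(c, f(b, s(f(a, s(pair(c, a)))))))  →  pair(pair(s(s(a)), s(pair(a, c))), f(c, f(b, s(f(a, s(pair(c, a)))))))   [R2 at 1.1.1.1]
4. pair(pair(s(s(a)), s(pair(a, c))), f(c, f(b, s(f(a, s(pair(c, a)))))))  →  pair(pair(s(s(a)), s(pair(a, c))), f(b, s(f(a, s(pair(c, a))))))   [R2 at 2]
5. pair(pair(s(s(a)), s(pair(a, c))), f(b, s(f(a, s(pair(c, a))))))  →  pair(pair(s(s(a)), s(pair(a, c))), s(f(a, s(pair(c, a)))))   [R2 at 2]
6. pair(pair(s(s(a)), s(pair(a, c))), s(f(a, s(pair(c, a)))))  →  pair(pair(s(s(a)), s(pair(a, c))), s(s(pair(c, a))))   [R2 at 2.1]

Reduce t₂ = pair(pair(s(s(a)), s(pair(a, c))), s(s(pair(f(s(a), c), f(a, f(s(a), f(c, a))))))):
1. pair(pair(s(s(a)), s(pair(a, c))), s(s(pair(f(s(a), c), f(a, f(s(a), f(c, a)))))))  →  pair(pair(s(s(a)), s(pair(a, c))), s(s(pair(c, f(a, f(s(a), f(c, a)))))))   [R2 at 2.1.1.1]
2. pair(pair(s(s(a)), s(pair(a, c))), s(s(pair(c, f(a, f(s(a), f(c, a)))))))  →  pair(pair(s(s(a)), s(pair(a, c))), s(s(pair(c, f(s(a), f(c, a))))))   [R2 at 2.1.1.2]
3. pair(pair(s(s(a)), s(pair(a, c))), s(s(pair(c, f(s(a), f(c, a))))))  →  pair(pair(s(s(a)), s(pair(a, c))), s(s(pair(c, f(c, a)))))   [R2 at 2.1.1.2]
4. pair(pair(s(s(a)), s(pair(a, c))), s(s(pair(c, f(c, a)))))  →  pair(pair(s(s(a)), s(pair(a, c))), s(s(pair(c, a))))   [R2 at 2.1.1.2]

yes — NF(t₁) = pair(pair(s(s(a)), s(pair(a, c))), s(s(pair(c, a)))), NF(t₂) = pair(pair(s(s(a)), s(pair(a, c))), s(s(pair(c, a))))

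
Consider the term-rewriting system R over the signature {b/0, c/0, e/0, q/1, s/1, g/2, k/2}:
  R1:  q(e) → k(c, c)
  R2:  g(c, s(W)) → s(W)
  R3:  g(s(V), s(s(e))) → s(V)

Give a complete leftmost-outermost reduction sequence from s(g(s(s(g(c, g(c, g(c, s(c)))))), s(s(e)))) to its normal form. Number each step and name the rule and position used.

s(s(s(s(c))))

1. s(g(s(s(g(c, g(c, g(c, s(c)))))), s(s(e))))  →  s(s(s(g(c, g(c, g(c, s(c)))))))   [R3 at 1]
2. s(s(s(g(c, g(c, g(c, s(c)))))))  →  s(s(s(g(c, g(c, s(c))))))   [R2 at 1.1.1.2.2]
3. s(s(s(g(c, g(c, s(c))))))  →  s(s(s(g(c, s(c)))))   [R2 at 1.1.1.2]
4. s(s(s(g(c, s(c)))))  →  s(s(s(s(c))))   [R2 at 1.1.1]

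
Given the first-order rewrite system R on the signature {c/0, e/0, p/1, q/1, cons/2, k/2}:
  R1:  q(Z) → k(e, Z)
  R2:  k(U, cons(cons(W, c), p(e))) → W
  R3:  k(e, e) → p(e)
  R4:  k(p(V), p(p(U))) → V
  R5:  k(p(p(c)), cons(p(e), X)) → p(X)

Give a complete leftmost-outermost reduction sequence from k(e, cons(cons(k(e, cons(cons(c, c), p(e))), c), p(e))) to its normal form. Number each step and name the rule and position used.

1. k(e, cons(cons(k(e, cons(cons(c, c), p(e))), c), p(e)))  →  k(e, cons(cons(c, c), p(e)))   [R2 at ε]
2. k(e, cons(cons(c, c), p(e)))  →  c   [R2 at ε]

c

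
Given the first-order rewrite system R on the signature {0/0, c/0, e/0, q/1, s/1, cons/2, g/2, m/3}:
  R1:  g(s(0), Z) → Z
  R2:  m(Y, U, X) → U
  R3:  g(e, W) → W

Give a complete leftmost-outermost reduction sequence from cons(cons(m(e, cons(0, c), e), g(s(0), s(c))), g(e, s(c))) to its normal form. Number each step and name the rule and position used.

cons(cons(cons(0, c), s(c)), s(c))

1. cons(cons(m(e, cons(0, c), e), g(s(0), s(c))), g(e, s(c)))  →  cons(cons(cons(0, c), g(s(0), s(c))), g(e, s(c)))   [R2 at 1.1]
2. cons(cons(cons(0, c), g(s(0), s(c))), g(e, s(c)))  →  cons(cons(cons(0, c), s(c)), g(e, s(c)))   [R1 at 1.2]
3. cons(cons(cons(0, c), s(c)), g(e, s(c)))  →  cons(cons(cons(0, c), s(c)), s(c))   [R3 at 2]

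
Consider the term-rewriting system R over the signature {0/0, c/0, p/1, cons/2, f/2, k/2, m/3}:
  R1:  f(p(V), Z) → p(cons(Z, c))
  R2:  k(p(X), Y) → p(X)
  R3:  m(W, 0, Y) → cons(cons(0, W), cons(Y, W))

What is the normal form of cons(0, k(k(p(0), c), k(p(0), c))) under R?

cons(0, p(0))

1. cons(0, k(k(p(0), c), k(p(0), c)))  →  cons(0, k(p(0), k(p(0), c)))   [R2 at 2.1]
2. cons(0, k(p(0), k(p(0), c)))  →  cons(0, p(0))   [R2 at 2]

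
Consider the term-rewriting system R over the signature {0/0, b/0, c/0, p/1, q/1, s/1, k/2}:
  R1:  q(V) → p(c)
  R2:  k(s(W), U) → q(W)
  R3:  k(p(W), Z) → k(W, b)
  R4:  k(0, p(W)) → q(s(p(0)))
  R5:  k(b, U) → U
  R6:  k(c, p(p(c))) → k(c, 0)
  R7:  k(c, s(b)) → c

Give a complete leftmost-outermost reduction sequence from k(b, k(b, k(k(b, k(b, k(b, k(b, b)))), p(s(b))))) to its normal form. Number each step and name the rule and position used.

p(s(b))

1. k(b, k(b, k(k(b, k(b, k(b, k(b, b)))), p(s(b)))))  →  k(b, k(k(b, k(b, k(b, k(b, b)))), p(s(b))))   [R5 at ε]
2. k(b, k(k(b, k(b, k(b, k(b, b)))), p(s(b))))  →  k(k(b, k(b, k(b, k(b, b)))), p(s(b)))   [R5 at ε]
3. k(k(b, k(b, k(b, k(b, b)))), p(s(b)))  →  k(k(b, k(b, k(b, b))), p(s(b)))   [R5 at 1]
4. k(k(b, k(b, k(b, b))), p(s(b)))  →  k(k(b, k(b, b)), p(s(b)))   [R5 at 1]
5. k(k(b, k(b, b)), p(s(b)))  →  k(k(b, b), p(s(b)))   [R5 at 1]
6. k(k(b, b), p(s(b)))  →  k(b, p(s(b)))   [R5 at 1]
7. k(b, p(s(b)))  →  p(s(b))   [R5 at ε]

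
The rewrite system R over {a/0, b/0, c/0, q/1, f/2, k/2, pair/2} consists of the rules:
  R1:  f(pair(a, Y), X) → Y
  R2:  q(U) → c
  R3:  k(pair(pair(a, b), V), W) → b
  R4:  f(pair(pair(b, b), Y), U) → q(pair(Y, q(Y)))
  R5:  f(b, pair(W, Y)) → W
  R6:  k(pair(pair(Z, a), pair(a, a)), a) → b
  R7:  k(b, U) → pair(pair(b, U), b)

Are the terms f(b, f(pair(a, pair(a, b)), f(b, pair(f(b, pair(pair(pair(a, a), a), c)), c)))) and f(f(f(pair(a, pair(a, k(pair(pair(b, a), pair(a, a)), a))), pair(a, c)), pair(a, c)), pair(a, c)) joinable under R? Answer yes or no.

Reduce t₁ = f(b, f(pair(a, pair(a, b)), f(b, pair(f(b, pair(pair(pair(a, a), a), c)), c)))):
1. f(b, f(pair(a, pair(a, b)), f(b, pair(f(b, pair(pair(pair(a, a), a), c)), c))))  →  f(b, pair(a, b))   [R1 at 2]
2. f(b, pair(a, b))  →  a   [R5 at ε]

Reduce t₂ = f(f(f(pair(a, pair(a, k(pair(pair(b, a), pair(a, a)), a))), pair(a, c)), pair(a, c)), pair(a, c)):
1. f(f(f(pair(a, pair(a, k(pair(pair(b, a), pair(a, a)), a))), pair(a, c)), pair(a, c)), pair(a, c))  →  f(f(pair(a, k(pair(pair(b, a), pair(a, a)), a)), pair(a, c)), pair(a, c))   [R1 at 1.1]
2. f(f(pair(a, k(pair(pair(b, a), pair(a, a)), a)), pair(a, c)), pair(a, c))  →  f(k(pair(pair(b, a), pair(a, a)), a), pair(a, c))   [R1 at 1]
3. f(k(pair(pair(b, a), pair(a, a)), a), pair(a, c))  →  f(b, pair(a, c))   [R6 at 1]
4. f(b, pair(a, c))  →  a   [R5 at ε]

yes — NF(t₁) = a, NF(t₂) = a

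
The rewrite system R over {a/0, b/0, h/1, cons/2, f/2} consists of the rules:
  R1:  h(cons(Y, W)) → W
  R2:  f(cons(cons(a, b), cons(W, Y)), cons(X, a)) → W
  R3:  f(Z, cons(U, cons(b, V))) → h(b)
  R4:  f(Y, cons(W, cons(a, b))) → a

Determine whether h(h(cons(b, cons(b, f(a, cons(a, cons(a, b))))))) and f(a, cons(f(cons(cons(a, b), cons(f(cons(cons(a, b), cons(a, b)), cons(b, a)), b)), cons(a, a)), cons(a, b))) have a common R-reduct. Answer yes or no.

yes — NF(t₁) = a, NF(t₂) = a

Reduce t₁ = h(h(cons(b, cons(b, f(a, cons(a, cons(a, b))))))):
1. h(h(cons(b, cons(b, f(a, cons(a, cons(a, b)))))))  →  h(cons(b, f(a, cons(a, cons(a, b)))))   [R1 at 1]
2. h(cons(b, f(a, cons(a, cons(a, b)))))  →  f(a, cons(a, cons(a, b)))   [R1 at ε]
3. f(a, cons(a, cons(a, b)))  →  a   [R4 at ε]

Reduce t₂ = f(a, cons(f(cons(cons(a, b), cons(f(cons(cons(a, b), cons(a, b)), cons(b, a)), b)), cons(a, a)), cons(a, b))):
1. f(a, cons(f(cons(cons(a, b), cons(f(cons(cons(a, b), cons(a, b)), cons(b, a)), b)), cons(a, a)), cons(a, b)))  →  a   [R4 at ε]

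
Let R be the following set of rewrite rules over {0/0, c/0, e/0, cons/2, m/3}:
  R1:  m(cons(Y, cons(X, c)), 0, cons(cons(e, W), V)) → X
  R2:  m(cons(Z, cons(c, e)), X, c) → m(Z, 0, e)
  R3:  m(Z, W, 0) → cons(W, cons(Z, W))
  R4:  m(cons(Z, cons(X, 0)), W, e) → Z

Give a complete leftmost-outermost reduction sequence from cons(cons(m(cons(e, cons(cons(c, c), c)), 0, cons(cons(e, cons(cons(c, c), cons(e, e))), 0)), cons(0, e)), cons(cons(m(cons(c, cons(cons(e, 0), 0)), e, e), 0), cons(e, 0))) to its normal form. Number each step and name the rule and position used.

1. cons(cons(m(cons(e, cons(cons(c, c), c)), 0, cons(cons(e, cons(cons(c, c), cons(e, e))), 0)), cons(0, e)), cons(cons(m(cons(c, cons(cons(e, 0), 0)), e, e), 0), cons(e, 0)))  →  cons(cons(cons(c, c), cons(0, e)), cons(cons(m(cons(c, cons(cons(e, 0), 0)), e, e), 0), cons(e, 0)))   [R1 at 1.1]
2. cons(cons(cons(c, c), cons(0, e)), cons(cons(m(cons(c, cons(cons(e, 0), 0)), e, e), 0), cons(e, 0)))  →  cons(cons(cons(c, c), cons(0, e)), cons(cons(c, 0), cons(e, 0)))   [R4 at 2.1.1]

cons(cons(cons(c, c), cons(0, e)), cons(cons(c, 0), cons(e, 0)))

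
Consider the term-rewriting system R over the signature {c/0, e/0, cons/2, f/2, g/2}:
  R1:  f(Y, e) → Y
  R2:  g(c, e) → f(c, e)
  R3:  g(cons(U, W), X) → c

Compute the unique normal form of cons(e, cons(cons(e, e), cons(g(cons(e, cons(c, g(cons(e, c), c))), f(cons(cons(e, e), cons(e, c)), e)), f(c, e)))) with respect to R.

cons(e, cons(cons(e, e), cons(c, c)))

1. cons(e, cons(cons(e, e), cons(g(cons(e, cons(c, g(cons(e, c), c))), f(cons(cons(e, e), cons(e, c)), e)), f(c, e))))  →  cons(e, cons(cons(e, e), cons(c, f(c, e))))   [R3 at 2.2.1]
2. cons(e, cons(cons(e, e), cons(c, f(c, e))))  →  cons(e, cons(cons(e, e), cons(c, c)))   [R1 at 2.2.2]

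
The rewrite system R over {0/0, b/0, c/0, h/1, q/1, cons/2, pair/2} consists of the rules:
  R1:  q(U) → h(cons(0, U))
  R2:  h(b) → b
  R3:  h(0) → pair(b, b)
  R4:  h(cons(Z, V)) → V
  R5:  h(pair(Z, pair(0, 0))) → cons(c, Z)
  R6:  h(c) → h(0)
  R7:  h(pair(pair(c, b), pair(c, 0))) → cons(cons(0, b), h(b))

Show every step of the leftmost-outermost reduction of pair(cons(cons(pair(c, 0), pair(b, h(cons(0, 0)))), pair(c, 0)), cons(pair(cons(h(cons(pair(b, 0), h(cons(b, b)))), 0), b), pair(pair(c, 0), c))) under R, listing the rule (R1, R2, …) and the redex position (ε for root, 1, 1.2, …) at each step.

1. pair(cons(cons(pair(c, 0), pair(b, h(cons(0, 0)))), pair(c, 0)), cons(pair(cons(h(cons(pair(b, 0), h(cons(b, b)))), 0), b), pair(pair(c, 0), c)))  →  pair(cons(cons(pair(c, 0), pair(b, 0)), pair(c, 0)), cons(pair(cons(h(cons(pair(b, 0), h(cons(b, b)))), 0), b), pair(pair(c, 0), c)))   [R4 at 1.1.2.2]
2. pair(cons(cons(pair(c, 0), pair(b, 0)), pair(c, 0)), cons(pair(cons(h(cons(pair(b, 0), h(cons(b, b)))), 0), b), pair(pair(c, 0), c)))  →  pair(cons(cons(pair(c, 0), pair(b, 0)), pair(c, 0)), cons(pair(cons(h(cons(b, b)), 0), b), pair(pair(c, 0), c)))   [R4 at 2.1.1.1]
3. pair(cons(cons(pair(c, 0), pair(b, 0)), pair(c, 0)), cons(pair(cons(h(cons(b, b)), 0), b), pair(pair(c, 0), c)))  →  pair(cons(cons(pair(c, 0), pair(b, 0)), pair(c, 0)), cons(pair(cons(b, 0), b), pair(pair(c, 0), c)))   [R4 at 2.1.1.1]

pair(cons(cons(pair(c, 0), pair(b, 0)), pair(c, 0)), cons(pair(cons(b, 0), b), pair(pair(c, 0), c)))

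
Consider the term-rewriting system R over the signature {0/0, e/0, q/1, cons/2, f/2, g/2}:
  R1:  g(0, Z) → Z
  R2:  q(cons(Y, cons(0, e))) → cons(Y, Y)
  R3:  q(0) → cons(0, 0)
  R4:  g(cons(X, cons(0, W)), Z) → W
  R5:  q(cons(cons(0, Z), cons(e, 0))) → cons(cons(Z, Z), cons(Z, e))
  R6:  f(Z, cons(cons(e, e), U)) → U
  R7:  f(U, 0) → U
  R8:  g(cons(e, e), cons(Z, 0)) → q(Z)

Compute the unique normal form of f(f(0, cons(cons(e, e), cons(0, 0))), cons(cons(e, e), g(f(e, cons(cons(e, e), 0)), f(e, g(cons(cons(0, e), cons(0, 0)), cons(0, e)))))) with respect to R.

1. f(f(0, cons(cons(e, e), cons(0, 0))), cons(cons(e, e), g(f(e, cons(cons(e, e), 0)), f(e, g(cons(cons(0, e), cons(0, 0)), cons(0, e))))))  →  g(f(e, cons(cons(e, e), 0)), f(e, g(cons(cons(0, e), cons(0, 0)), cons(0, e))))   [R6 at ε]
2. g(f(e, cons(cons(e, e), 0)), f(e, g(cons(cons(0, e), cons(0, 0)), cons(0, e))))  →  g(0, f(e, g(cons(cons(0, e), cons(0, 0)), cons(0, e))))   [R6 at 1]
3. g(0, f(e, g(cons(cons(0, e), cons(0, 0)), cons(0, e))))  →  f(e, g(cons(cons(0, e), cons(0, 0)), cons(0, e)))   [R1 at ε]
4. f(e, g(cons(cons(0, e), cons(0, 0)), cons(0, e)))  →  f(e, 0)   [R4 at 2]
5. f(e, 0)  →  e   [R7 at ε]

e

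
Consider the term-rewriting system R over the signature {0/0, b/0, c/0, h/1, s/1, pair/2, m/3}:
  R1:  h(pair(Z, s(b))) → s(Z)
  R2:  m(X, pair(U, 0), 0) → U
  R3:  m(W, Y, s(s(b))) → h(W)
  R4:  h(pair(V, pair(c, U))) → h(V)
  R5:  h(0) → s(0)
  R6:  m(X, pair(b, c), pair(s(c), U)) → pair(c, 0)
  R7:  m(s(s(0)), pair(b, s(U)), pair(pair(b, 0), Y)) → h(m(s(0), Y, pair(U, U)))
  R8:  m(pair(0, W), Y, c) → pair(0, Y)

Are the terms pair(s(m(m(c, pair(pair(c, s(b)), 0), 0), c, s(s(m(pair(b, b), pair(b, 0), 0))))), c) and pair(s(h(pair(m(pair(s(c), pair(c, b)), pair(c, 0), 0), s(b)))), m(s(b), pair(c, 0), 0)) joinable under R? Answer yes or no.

Reduce t₁ = pair(s(m(m(c, pair(pair(c, s(b)), 0), 0), c, s(s(m(pair(b, b), pair(b, 0), 0))))), c):
1. pair(s(m(m(c, pair(pair(c, s(b)), 0), 0), c, s(s(m(pair(b, b), pair(b, 0), 0))))), c)  →  pair(s(m(pair(c, s(b)), c, s(s(m(pair(b, b), pair(b, 0), 0))))), c)   [R2 at 1.1.1]
2. pair(s(m(pair(c, s(b)), c, s(s(m(pair(b, b), pair(b, 0), 0))))), c)  →  pair(s(m(pair(c, s(b)), c, s(s(b)))), c)   [R2 at 1.1.3.1.1]
3. pair(s(m(pair(c, s(b)), c, s(s(b)))), c)  →  pair(s(h(pair(c, s(b)))), c)   [R3 at 1.1]
4. pair(s(h(pair(c, s(b)))), c)  →  pair(s(s(c)), c)   [R1 at 1.1]

Reduce t₂ = pair(s(h(pair(m(pair(s(c), pair(c, b)), pair(c, 0), 0), s(b)))), m(s(b), pair(c, 0), 0)):
1. pair(s(h(pair(m(pair(s(c), pair(c, b)), pair(c, 0), 0), s(b)))), m(s(b), pair(c, 0), 0))  →  pair(s(s(m(pair(s(c), pair(c, b)), pair(c, 0), 0))), m(s(b), pair(c, 0), 0))   [R1 at 1.1]
2. pair(s(s(m(pair(s(c), pair(c, b)), pair(c, 0), 0))), m(s(b), pair(c, 0), 0))  →  pair(s(s(c)), m(s(b), pair(c, 0), 0))   [R2 at 1.1.1]
3. pair(s(s(c)), m(s(b), pair(c, 0), 0))  →  pair(s(s(c)), c)   [R2 at 2]

yes — NF(t₁) = pair(s(s(c)), c), NF(t₂) = pair(s(s(c)), c)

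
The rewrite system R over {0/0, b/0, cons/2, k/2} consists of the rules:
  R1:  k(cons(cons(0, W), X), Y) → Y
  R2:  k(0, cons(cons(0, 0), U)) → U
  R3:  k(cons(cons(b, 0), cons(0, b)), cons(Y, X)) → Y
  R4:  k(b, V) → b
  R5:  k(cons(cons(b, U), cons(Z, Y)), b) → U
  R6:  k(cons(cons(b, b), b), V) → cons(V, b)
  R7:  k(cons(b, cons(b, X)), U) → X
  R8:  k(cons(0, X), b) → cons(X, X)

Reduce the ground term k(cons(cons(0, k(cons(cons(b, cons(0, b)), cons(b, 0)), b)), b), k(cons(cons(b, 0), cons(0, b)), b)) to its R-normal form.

1. k(cons(cons(0, k(cons(cons(b, cons(0, b)), cons(b, 0)), b)), b), k(cons(cons(b, 0), cons(0, b)), b))  →  k(cons(cons(b, 0), cons(0, b)), b)   [R1 at ε]
2. k(cons(cons(b, 0), cons(0, b)), b)  →  0   [R5 at ε]

0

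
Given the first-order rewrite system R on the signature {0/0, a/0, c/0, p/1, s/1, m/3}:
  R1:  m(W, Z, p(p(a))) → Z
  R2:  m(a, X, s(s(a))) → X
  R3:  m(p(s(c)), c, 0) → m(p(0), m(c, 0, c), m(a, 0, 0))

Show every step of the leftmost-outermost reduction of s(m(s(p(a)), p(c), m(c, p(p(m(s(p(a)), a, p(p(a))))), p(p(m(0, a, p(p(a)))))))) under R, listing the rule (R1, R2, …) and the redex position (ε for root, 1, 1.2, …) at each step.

s(p(c))

1. s(m(s(p(a)), p(c), m(c, p(p(m(s(p(a)), a, p(p(a))))), p(p(m(0, a, p(p(a))))))))  →  s(m(s(p(a)), p(c), m(c, p(p(a)), p(p(m(0, a, p(p(a))))))))   [R1 at 1.3.2.1.1]
2. s(m(s(p(a)), p(c), m(c, p(p(a)), p(p(m(0, a, p(p(a))))))))  →  s(m(s(p(a)), p(c), m(c, p(p(a)), p(p(a)))))   [R1 at 1.3.3.1.1]
3. s(m(s(p(a)), p(c), m(c, p(p(a)), p(p(a)))))  →  s(m(s(p(a)), p(c), p(p(a))))   [R1 at 1.3]
4. s(m(s(p(a)), p(c), p(p(a))))  →  s(p(c))   [R1 at 1]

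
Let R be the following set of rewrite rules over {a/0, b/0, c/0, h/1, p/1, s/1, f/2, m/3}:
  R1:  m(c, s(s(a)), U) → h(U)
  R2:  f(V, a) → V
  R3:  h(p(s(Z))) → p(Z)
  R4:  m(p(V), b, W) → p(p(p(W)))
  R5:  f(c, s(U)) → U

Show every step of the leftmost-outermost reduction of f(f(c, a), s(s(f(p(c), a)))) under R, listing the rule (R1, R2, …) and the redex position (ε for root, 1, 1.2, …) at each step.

1. f(f(c, a), s(s(f(p(c), a))))  →  f(c, s(s(f(p(c), a))))   [R2 at 1]
2. f(c, s(s(f(p(c), a))))  →  s(f(p(c), a))   [R5 at ε]
3. s(f(p(c), a))  →  s(p(c))   [R2 at 1]

s(p(c))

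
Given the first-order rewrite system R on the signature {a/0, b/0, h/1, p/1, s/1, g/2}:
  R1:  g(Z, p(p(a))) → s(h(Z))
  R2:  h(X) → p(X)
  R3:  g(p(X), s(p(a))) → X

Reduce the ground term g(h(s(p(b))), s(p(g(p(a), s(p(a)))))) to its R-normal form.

1. g(h(s(p(b))), s(p(g(p(a), s(p(a))))))  →  g(p(s(p(b))), s(p(g(p(a), s(p(a))))))   [R2 at 1]
2. g(p(s(p(b))), s(p(g(p(a), s(p(a))))))  →  g(p(s(p(b))), s(p(a)))   [R3 at 2.1.1]
3. g(p(s(p(b))), s(p(a)))  →  s(p(b))   [R3 at ε]

s(p(b))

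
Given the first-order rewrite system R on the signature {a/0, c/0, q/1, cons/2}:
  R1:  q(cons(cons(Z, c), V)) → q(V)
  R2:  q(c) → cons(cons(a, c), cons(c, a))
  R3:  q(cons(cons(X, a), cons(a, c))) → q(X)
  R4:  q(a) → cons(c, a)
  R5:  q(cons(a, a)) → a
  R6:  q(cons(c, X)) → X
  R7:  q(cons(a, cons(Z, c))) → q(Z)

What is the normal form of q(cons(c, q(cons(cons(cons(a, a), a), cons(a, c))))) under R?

a

1. q(cons(c, q(cons(cons(cons(a, a), a), cons(a, c)))))  →  q(cons(cons(cons(a, a), a), cons(a, c)))   [R6 at ε]
2. q(cons(cons(cons(a, a), a), cons(a, c)))  →  q(cons(a, a))   [R3 at ε]
3. q(cons(a, a))  →  a   [R5 at ε]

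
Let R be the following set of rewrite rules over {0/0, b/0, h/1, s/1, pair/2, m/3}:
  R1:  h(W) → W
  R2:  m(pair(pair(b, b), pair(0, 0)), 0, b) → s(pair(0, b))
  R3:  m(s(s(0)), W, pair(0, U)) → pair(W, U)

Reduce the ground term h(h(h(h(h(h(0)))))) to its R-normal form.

0

1. h(h(h(h(h(h(0))))))  →  h(h(h(h(h(0)))))   [R1 at ε]
2. h(h(h(h(h(0)))))  →  h(h(h(h(0))))   [R1 at ε]
3. h(h(h(h(0))))  →  h(h(h(0)))   [R1 at ε]
4. h(h(h(0)))  →  h(h(0))   [R1 at ε]
5. h(h(0))  →  h(0)   [R1 at ε]
6. h(0)  →  0   [R1 at ε]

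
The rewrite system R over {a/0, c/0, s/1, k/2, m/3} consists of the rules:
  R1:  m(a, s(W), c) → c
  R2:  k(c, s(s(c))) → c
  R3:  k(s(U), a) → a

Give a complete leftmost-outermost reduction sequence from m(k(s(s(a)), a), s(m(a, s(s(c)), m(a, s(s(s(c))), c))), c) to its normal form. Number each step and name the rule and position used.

1. m(k(s(s(a)), a), s(m(a, s(s(c)), m(a, s(s(s(c))), c))), c)  →  m(a, s(m(a, s(s(c)), m(a, s(s(s(c))), c))), c)   [R3 at 1]
2. m(a, s(m(a, s(s(c)), m(a, s(s(s(c))), c))), c)  →  c   [R1 at ε]

c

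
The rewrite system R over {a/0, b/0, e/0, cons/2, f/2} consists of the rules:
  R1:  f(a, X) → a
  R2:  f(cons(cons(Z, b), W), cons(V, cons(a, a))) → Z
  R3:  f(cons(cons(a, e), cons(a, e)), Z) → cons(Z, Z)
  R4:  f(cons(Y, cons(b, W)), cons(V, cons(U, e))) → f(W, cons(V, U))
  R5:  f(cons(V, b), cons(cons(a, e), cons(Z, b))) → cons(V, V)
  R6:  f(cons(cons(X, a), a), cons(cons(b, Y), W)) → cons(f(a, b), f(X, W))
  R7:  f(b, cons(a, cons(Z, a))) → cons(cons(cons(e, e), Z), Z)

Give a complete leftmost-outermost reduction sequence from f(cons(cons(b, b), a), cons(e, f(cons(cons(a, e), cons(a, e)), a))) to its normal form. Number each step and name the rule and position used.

b

1. f(cons(cons(b, b), a), cons(e, f(cons(cons(a, e), cons(a, e)), a)))  →  f(cons(cons(b, b), a), cons(e, cons(a, a)))   [R3 at 2.2]
2. f(cons(cons(b, b), a), cons(e, cons(a, a)))  →  b   [R2 at ε]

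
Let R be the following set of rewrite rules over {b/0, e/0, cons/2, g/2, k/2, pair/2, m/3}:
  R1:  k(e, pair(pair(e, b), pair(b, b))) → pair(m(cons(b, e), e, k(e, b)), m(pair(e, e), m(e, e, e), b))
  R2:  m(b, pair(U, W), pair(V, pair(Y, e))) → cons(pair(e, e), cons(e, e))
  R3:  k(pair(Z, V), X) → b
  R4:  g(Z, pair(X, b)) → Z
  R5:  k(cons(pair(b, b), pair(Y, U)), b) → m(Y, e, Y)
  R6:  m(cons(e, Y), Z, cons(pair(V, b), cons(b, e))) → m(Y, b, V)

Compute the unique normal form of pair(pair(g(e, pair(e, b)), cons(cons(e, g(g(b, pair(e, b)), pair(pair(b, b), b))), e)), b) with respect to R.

pair(pair(e, cons(cons(e, b), e)), b)

1. pair(pair(g(e, pair(e, b)), cons(cons(e, g(g(b, pair(e, b)), pair(pair(b, b), b))), e)), b)  →  pair(pair(e, cons(cons(e, g(g(b, pair(e, b)), pair(pair(b, b), b))), e)), b)   [R4 at 1.1]
2. pair(pair(e, cons(cons(e, g(g(b, pair(e, b)), pair(pair(b, b), b))), e)), b)  →  pair(pair(e, cons(cons(e, g(b, pair(e, b))), e)), b)   [R4 at 1.2.1.2]
3. pair(pair(e, cons(cons(e, g(b, pair(e, b))), e)), b)  →  pair(pair(e, cons(cons(e, b), e)), b)   [R4 at 1.2.1.2]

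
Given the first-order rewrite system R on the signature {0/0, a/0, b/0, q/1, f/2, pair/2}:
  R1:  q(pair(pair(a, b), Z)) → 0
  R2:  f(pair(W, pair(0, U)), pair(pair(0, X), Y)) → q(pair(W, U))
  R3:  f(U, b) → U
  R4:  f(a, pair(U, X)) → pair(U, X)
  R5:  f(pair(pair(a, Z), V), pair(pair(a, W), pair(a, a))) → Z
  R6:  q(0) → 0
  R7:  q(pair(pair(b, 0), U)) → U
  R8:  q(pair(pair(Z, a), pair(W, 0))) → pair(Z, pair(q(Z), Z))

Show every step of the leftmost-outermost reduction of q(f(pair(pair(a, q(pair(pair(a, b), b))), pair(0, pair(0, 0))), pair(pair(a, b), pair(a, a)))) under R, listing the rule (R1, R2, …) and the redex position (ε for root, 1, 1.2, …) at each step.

0

1. q(f(pair(pair(a, q(pair(pair(a, b), b))), pair(0, pair(0, 0))), pair(pair(a, b), pair(a, a))))  →  q(q(pair(pair(a, b), b)))   [R5 at 1]
2. q(q(pair(pair(a, b), b)))  →  q(0)   [R1 at 1]
3. q(0)  →  0   [R6 at ε]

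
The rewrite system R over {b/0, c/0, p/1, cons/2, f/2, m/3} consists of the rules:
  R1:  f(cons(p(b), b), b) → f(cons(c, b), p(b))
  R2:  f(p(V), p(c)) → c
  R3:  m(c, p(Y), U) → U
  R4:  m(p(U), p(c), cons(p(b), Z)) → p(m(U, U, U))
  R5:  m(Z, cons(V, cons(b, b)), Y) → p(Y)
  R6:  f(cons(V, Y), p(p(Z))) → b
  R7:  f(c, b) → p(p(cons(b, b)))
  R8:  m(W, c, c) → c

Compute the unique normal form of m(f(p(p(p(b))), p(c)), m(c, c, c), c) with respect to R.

c

1. m(f(p(p(p(b))), p(c)), m(c, c, c), c)  →  m(c, m(c, c, c), c)   [R2 at 1]
2. m(c, m(c, c, c), c)  →  m(c, c, c)   [R8 at 2]
3. m(c, c, c)  →  c   [R8 at ε]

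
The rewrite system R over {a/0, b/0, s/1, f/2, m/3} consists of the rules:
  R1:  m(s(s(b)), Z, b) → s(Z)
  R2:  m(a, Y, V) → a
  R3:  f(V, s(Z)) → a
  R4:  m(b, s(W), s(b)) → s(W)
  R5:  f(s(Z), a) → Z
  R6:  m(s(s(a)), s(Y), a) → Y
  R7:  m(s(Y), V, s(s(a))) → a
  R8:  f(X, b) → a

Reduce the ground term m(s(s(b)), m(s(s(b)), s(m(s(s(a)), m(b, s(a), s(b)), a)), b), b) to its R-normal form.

1. m(s(s(b)), m(s(s(b)), s(m(s(s(a)), m(b, s(a), s(b)), a)), b), b)  →  s(m(s(s(b)), s(m(s(s(a)), m(b, s(a), s(b)), a)), b))   [R1 at ε]
2. s(m(s(s(b)), s(m(s(s(a)), m(b, s(a), s(b)), a)), b))  →  s(s(s(m(s(s(a)), m(b, s(a), s(b)), a))))   [R1 at 1]
3. s(s(s(m(s(s(a)), m(b, s(a), s(b)), a))))  →  s(s(s(m(s(s(a)), s(a), a))))   [R4 at 1.1.1.2]
4. s(s(s(m(s(s(a)), s(a), a))))  →  s(s(s(a)))   [R6 at 1.1.1]

s(s(s(a)))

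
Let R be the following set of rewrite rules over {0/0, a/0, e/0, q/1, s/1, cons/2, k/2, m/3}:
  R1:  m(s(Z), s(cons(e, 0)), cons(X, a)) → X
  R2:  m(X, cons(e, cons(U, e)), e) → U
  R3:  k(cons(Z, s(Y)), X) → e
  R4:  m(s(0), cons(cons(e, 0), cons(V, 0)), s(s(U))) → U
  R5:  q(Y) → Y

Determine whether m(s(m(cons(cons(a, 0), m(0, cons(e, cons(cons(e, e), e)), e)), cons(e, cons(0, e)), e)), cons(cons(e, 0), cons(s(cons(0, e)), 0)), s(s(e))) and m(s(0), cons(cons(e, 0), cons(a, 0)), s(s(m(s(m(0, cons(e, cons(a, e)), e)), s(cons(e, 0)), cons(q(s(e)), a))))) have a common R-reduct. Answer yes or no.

Reduce t₁ = m(s(m(cons(cons(a, 0), m(0, cons(e, cons(cons(e, e), e)), e)), cons(e, cons(0, e)), e)), cons(cons(e, 0), cons(s(cons(0, e)), 0)), s(s(e))):
1. m(s(m(cons(cons(a, 0), m(0, cons(e, cons(cons(e, e), e)), e)), cons(e, cons(0, e)), e)), cons(cons(e, 0), cons(s(cons(0, e)), 0)), s(s(e)))  →  m(s(0), cons(cons(e, 0), cons(s(cons(0, e)), 0)), s(s(e)))   [R2 at 1.1]
2. m(s(0), cons(cons(e, 0), cons(s(cons(0, e)), 0)), s(s(e)))  →  e   [R4 at ε]

Reduce t₂ = m(s(0), cons(cons(e, 0), cons(a, 0)), s(s(m(s(m(0, cons(e, cons(a, e)), e)), s(cons(e, 0)), cons(q(s(e)), a))))):
1. m(s(0), cons(cons(e, 0), cons(a, 0)), s(s(m(s(m(0, cons(e, cons(a, e)), e)), s(cons(e, 0)), cons(q(s(e)), a)))))  →  m(s(m(0, cons(e, cons(a, e)), e)), s(cons(e, 0)), cons(q(s(e)), a))   [R4 at ε]
2. m(s(m(0, cons(e, cons(a, e)), e)), s(cons(e, 0)), cons(q(s(e)), a))  →  q(s(e))   [R1 at ε]
3. q(s(e))  →  s(e)   [R5 at ε]

no — NF(t₁) = e, NF(t₂) = s(e)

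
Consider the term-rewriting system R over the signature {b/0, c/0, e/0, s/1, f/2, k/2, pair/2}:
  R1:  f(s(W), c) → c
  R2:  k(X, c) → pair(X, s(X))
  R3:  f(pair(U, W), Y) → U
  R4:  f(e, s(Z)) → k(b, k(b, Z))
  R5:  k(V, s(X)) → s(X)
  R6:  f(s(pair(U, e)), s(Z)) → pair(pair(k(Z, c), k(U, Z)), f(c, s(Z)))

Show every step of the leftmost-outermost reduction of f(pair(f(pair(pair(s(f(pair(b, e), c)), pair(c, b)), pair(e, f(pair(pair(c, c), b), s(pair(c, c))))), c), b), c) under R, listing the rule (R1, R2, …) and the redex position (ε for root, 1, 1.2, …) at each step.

pair(s(b), pair(c, b))

1. f(pair(f(pair(pair(s(f(pair(b, e), c)), pair(c, b)), pair(e, f(pair(pair(c, c), b), s(pair(c, c))))), c), b), c)  →  f(pair(pair(s(f(pair(b, e), c)), pair(c, b)), pair(e, f(pair(pair(c, c), b), s(pair(c, c))))), c)   [R3 at ε]
2. f(pair(pair(s(f(pair(b, e), c)), pair(c, b)), pair(e, f(pair(pair(c, c), b), s(pair(c, c))))), c)  →  pair(s(f(pair(b, e), c)), pair(c, b))   [R3 at ε]
3. pair(s(f(pair(b, e), c)), pair(c, b))  →  pair(s(b), pair(c, b))   [R3 at 1.1]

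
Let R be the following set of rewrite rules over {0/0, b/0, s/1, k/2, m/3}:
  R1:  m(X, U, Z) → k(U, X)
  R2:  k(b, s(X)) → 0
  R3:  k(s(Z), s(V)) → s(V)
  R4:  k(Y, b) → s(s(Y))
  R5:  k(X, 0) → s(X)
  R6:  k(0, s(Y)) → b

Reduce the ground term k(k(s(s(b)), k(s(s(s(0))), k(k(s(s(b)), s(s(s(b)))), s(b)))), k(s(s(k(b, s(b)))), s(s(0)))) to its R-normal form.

1. k(k(s(s(b)), k(s(s(s(0))), k(k(s(s(b)), s(s(s(b)))), s(b)))), k(s(s(k(b, s(b)))), s(s(0))))  →  k(k(s(s(b)), k(s(s(s(0))), k(s(s(s(b))), s(b)))), k(s(s(k(b, s(b)))), s(s(0))))   [R3 at 1.2.2.1]
2. k(k(s(s(b)), k(s(s(s(0))), k(s(s(s(b))), s(b)))), k(s(s(k(b, s(b)))), s(s(0))))  →  k(k(s(s(b)), k(s(s(s(0))), s(b))), k(s(s(k(b, s(b)))), s(s(0))))   [R3 at 1.2.2]
3. k(k(s(s(b)), k(s(s(s(0))), s(b))), k(s(s(k(b, s(b)))), s(s(0))))  →  k(k(s(s(b)), s(b)), k(s(s(k(b, s(b)))), s(s(0))))   [R3 at 1.2]
4. k(k(s(s(b)), s(b)), k(s(s(k(b, s(b)))), s(s(0))))  →  k(s(b), k(s(s(k(b, s(b)))), s(s(0))))   [R3 at 1]
5. k(s(b), k(s(s(k(b, s(b)))), s(s(0))))  →  k(s(b), s(s(0)))   [R3 at 2]
6. k(s(b), s(s(0)))  →  s(s(0))   [R3 at ε]

s(s(0))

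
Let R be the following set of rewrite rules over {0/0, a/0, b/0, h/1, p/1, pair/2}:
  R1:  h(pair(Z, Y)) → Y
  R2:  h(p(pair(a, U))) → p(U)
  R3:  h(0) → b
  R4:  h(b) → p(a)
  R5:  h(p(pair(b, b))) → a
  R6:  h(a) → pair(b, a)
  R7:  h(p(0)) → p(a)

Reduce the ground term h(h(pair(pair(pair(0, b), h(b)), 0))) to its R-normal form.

1. h(h(pair(pair(pair(0, b), h(b)), 0)))  →  h(0)   [R1 at 1]
2. h(0)  →  b   [R3 at ε]

b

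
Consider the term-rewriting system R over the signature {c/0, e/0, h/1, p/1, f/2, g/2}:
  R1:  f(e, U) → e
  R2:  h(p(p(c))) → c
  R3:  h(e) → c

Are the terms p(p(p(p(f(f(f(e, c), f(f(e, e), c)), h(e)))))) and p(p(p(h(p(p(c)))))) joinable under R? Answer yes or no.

Reduce t₁ = p(p(p(p(f(f(f(e, c), f(f(e, e), c)), h(e)))))):
1. p(p(p(p(f(f(f(e, c), f(f(e, e), c)), h(e))))))  →  p(p(p(p(f(f(e, f(f(e, e), c)), h(e))))))   [R1 at 1.1.1.1.1.1]
2. p(p(p(p(f(f(e, f(f(e, e), c)), h(e))))))  →  p(p(p(p(f(e, h(e))))))   [R1 at 1.1.1.1.1]
3. p(p(p(p(f(e, h(e))))))  →  p(p(p(p(e))))   [R1 at 1.1.1.1]

Reduce t₂ = p(p(p(h(p(p(c)))))):
1. p(p(p(h(p(p(c))))))  →  p(p(p(c)))   [R2 at 1.1.1]

no — NF(t₁) = p(p(p(p(e)))), NF(t₂) = p(p(p(c)))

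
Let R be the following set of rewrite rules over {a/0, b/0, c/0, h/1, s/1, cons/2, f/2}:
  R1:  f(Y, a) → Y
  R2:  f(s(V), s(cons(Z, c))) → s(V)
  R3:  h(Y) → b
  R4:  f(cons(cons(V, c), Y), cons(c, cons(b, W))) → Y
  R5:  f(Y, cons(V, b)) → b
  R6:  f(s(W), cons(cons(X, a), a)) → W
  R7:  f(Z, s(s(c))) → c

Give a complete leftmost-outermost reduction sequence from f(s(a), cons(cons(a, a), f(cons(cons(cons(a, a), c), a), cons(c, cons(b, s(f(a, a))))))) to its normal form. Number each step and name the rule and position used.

a

1. f(s(a), cons(cons(a, a), f(cons(cons(cons(a, a), c), a), cons(c, cons(b, s(f(a, a)))))))  →  f(s(a), cons(cons(a, a), a))   [R4 at 2.2]
2. f(s(a), cons(cons(a, a), a))  →  a   [R6 at ε]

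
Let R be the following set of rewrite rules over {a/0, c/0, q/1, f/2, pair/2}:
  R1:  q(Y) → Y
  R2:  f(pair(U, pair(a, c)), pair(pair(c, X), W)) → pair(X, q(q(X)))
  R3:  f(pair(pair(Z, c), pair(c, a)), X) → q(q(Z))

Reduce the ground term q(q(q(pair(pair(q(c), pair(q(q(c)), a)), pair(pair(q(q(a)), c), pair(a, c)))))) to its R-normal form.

1. q(q(q(pair(pair(q(c), pair(q(q(c)), a)), pair(pair(q(q(a)), c), pair(a, c))))))  →  q(q(pair(pair(q(c), pair(q(q(c)), a)), pair(pair(q(q(a)), c), pair(a, c)))))   [R1 at ε]
2. q(q(pair(pair(q(c), pair(q(q(c)), a)), pair(pair(q(q(a)), c), pair(a, c)))))  →  q(pair(pair(q(c), pair(q(q(c)), a)), pair(pair(q(q(a)), c), pair(a, c))))   [R1 at ε]
3. q(pair(pair(q(c), pair(q(q(c)), a)), pair(pair(q(q(a)), c), pair(a, c))))  →  pair(pair(q(c), pair(q(q(c)), a)), pair(pair(q(q(a)), c), pair(a, c)))   [R1 at ε]
4. pair(pair(q(c), pair(q(q(c)), a)), pair(pair(q(q(a)), c), pair(a, c)))  →  pair(pair(c, pair(q(q(c)), a)), pair(pair(q(q(a)), c), pair(a, c)))   [R1 at 1.1]
5. pair(pair(c, pair(q(q(c)), a)), pair(pair(q(q(a)), c), pair(a, c)))  →  pair(pair(c, pair(q(c), a)), pair(pair(q(q(a)), c), pair(a, c)))   [R1 at 1.2.1]
6. pair(pair(c, pair(q(c), a)), pair(pair(q(q(a)), c), pair(a, c)))  →  pair(pair(c, pair(c, a)), pair(pair(q(q(a)), c), pair(a, c)))   [R1 at 1.2.1]
7. pair(pair(c, pair(c, a)), pair(pair(q(q(a)), c), pair(a, c)))  →  pair(pair(c, pair(c, a)), pair(pair(q(a), c), pair(a, c)))   [R1 at 2.1.1]
8. pair(pair(c, pair(c, a)), pair(pair(q(a), c), pair(a, c)))  →  pair(pair(c, pair(c, a)), pair(pair(a, c), pair(a, c)))   [R1 at 2.1.1]

pair(pair(c, pair(c, a)), pair(pair(a, c), pair(a, c)))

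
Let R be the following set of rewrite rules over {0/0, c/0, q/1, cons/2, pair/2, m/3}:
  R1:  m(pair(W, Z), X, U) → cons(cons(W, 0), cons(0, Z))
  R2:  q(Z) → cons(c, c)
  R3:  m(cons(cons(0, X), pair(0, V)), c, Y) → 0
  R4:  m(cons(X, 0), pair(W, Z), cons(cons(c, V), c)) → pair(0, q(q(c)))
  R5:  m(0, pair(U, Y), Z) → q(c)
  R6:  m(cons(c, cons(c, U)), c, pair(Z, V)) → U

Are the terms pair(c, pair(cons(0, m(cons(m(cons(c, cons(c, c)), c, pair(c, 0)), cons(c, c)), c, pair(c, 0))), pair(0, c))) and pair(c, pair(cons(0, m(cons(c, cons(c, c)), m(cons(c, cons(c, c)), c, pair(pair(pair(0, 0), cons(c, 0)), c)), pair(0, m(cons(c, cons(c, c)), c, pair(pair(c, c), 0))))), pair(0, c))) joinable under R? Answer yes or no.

yes — NF(t₁) = pair(c, pair(cons(0, c), pair(0, c))), NF(t₂) = pair(c, pair(cons(0, c), pair(0, c)))

Reduce t₁ = pair(c, pair(cons(0, m(cons(m(cons(c, cons(c, c)), c, pair(c, 0)), cons(c, c)), c, pair(c, 0))), pair(0, c))):
1. pair(c, pair(cons(0, m(cons(m(cons(c, cons(c, c)), c, pair(c, 0)), cons(c, c)), c, pair(c, 0))), pair(0, c)))  →  pair(c, pair(cons(0, m(cons(c, cons(c, c)), c, pair(c, 0))), pair(0, c)))   [R6 at 2.1.2.1.1]
2. pair(c, pair(cons(0, m(cons(c, cons(c, c)), c, pair(c, 0))), pair(0, c)))  →  pair(c, pair(cons(0, c), pair(0, c)))   [R6 at 2.1.2]

Reduce t₂ = pair(c, pair(cons(0, m(cons(c, cons(c, c)), m(cons(c, cons(c, c)), c, pair(pair(pair(0, 0), cons(c, 0)), c)), pair(0, m(cons(c, cons(c, c)), c, pair(pair(c, c), 0))))), pair(0, c))):
1. pair(c, pair(cons(0, m(cons(c, cons(c, c)), m(cons(c, cons(c, c)), c, pair(pair(pair(0, 0), cons(c, 0)), c)), pair(0, m(cons(c, cons(c, c)), c, pair(pair(c, c), 0))))), pair(0, c)))  →  pair(c, pair(cons(0, m(cons(c, cons(c, c)), c, pair(0, m(cons(c, cons(c, c)), c, pair(pair(c, c), 0))))), pair(0, c)))   [R6 at 2.1.2.2]
2. pair(c, pair(cons(0, m(cons(c, cons(c, c)), c, pair(0, m(cons(c, cons(c, c)), c, pair(pair(c, c), 0))))), pair(0, c)))  →  pair(c, pair(cons(0, c), pair(0, c)))   [R6 at 2.1.2]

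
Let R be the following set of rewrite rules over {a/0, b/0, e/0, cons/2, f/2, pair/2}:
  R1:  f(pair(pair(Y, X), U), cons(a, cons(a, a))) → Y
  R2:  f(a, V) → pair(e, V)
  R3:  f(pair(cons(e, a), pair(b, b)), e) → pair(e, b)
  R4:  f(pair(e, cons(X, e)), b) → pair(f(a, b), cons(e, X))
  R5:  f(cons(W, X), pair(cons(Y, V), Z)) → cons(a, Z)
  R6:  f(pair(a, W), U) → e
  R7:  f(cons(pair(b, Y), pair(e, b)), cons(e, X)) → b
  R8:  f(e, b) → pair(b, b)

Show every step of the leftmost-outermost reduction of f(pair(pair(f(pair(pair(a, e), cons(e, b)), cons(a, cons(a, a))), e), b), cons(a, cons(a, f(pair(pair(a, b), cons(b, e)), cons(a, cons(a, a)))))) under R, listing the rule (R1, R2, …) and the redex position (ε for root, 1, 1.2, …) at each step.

1. f(pair(pair(f(pair(pair(a, e), cons(e, b)), cons(a, cons(a, a))), e), b), cons(a, cons(a, f(pair(pair(a, b), cons(b, e)), cons(a, cons(a, a))))))  →  f(pair(pair(a, e), b), cons(a, cons(a, f(pair(pair(a, b), cons(b, e)), cons(a, cons(a, a))))))   [R1 at 1.1.1]
2. f(pair(pair(a, e), b), cons(a, cons(a, f(pair(pair(a, b), cons(b, e)), cons(a, cons(a, a))))))  →  f(pair(pair(a, e), b), cons(a, cons(a, a)))   [R1 at 2.2.2]
3. f(pair(pair(a, e), b), cons(a, cons(a, a)))  →  a   [R1 at ε]

a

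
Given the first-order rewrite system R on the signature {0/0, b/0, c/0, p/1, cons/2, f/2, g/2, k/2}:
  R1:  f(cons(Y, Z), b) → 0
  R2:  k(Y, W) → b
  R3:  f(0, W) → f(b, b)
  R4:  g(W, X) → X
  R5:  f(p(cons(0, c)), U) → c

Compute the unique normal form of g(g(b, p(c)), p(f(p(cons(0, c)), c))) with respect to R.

1. g(g(b, p(c)), p(f(p(cons(0, c)), c)))  →  p(f(p(cons(0, c)), c))   [R4 at ε]
2. p(f(p(cons(0, c)), c))  →  p(c)   [R5 at 1]

p(c)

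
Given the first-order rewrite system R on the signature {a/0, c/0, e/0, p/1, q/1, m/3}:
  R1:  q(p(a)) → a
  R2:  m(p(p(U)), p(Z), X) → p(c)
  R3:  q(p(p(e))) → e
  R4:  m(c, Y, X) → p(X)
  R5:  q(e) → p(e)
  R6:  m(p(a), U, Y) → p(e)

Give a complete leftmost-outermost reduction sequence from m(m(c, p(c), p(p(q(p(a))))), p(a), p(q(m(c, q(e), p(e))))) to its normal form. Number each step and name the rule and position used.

p(c)

1. m(m(c, p(c), p(p(q(p(a))))), p(a), p(q(m(c, q(e), p(e)))))  →  m(p(p(p(q(p(a))))), p(a), p(q(m(c, q(e), p(e)))))   [R4 at 1]
2. m(p(p(p(q(p(a))))), p(a), p(q(m(c, q(e), p(e)))))  →  p(c)   [R2 at ε]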